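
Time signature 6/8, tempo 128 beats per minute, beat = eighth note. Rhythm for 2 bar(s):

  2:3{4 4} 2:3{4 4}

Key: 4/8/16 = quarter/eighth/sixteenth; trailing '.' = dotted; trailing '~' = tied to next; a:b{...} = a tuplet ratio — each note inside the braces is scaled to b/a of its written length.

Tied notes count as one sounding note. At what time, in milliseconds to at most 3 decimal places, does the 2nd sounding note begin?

1. 0.0ms @ 0 + 1406.25ms (3)
2. 1406.25ms @ 3 + 1406.25ms (3)
3. 2812.5ms @ 6 + 1406.25ms (3)
4. 4218.75ms @ 9 + 1406.25ms (3)

note 2 onset = 3b = 1406.25ms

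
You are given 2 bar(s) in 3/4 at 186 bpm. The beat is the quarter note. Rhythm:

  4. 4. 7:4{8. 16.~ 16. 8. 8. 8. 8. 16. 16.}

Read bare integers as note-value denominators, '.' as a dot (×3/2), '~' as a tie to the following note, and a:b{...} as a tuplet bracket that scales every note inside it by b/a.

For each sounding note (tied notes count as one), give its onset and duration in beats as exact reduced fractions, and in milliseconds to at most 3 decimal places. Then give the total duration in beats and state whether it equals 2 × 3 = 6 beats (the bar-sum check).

1) 0.0ms=0b +483.871ms=3/2b
2) 483.871ms=3/2b +483.871ms=3/2b
3) 967.742ms=3b +138.249ms=3/7b
4) 1105.991ms=24/7b +138.249ms=3/7b
5) 1244.24ms=27/7b +138.249ms=3/7b
6) 1382.488ms=30/7b +138.249ms=3/7b
7) 1520.737ms=33/7b +138.249ms=3/7b
8) 1658.986ms=36/7b +138.249ms=3/7b
9) 1797.235ms=39/7b +69.124ms=3/14b
10) 1866.359ms=81/14b +69.124ms=3/14b
Σ=6b of 6 (186bpm 3/4) — PASS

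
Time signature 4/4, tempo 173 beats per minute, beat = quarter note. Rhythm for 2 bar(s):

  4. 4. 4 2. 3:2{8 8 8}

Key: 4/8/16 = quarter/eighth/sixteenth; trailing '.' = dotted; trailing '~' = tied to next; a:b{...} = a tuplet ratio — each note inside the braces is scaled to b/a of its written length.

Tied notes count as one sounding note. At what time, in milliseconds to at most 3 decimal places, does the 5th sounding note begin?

note 5 onset = 7b = 2427.746ms

1. 0.0ms @ 0 + 520.231ms (3/2)
2. 520.231ms @ 3/2 + 520.231ms (3/2)
3. 1040.462ms @ 3 + 346.821ms (1)
4. 1387.283ms @ 4 + 1040.462ms (3)
5. 2427.746ms @ 7 + 115.607ms (1/3)
6. 2543.353ms @ 22/3 + 115.607ms (1/3)
7. 2658.96ms @ 23/3 + 115.607ms (1/3)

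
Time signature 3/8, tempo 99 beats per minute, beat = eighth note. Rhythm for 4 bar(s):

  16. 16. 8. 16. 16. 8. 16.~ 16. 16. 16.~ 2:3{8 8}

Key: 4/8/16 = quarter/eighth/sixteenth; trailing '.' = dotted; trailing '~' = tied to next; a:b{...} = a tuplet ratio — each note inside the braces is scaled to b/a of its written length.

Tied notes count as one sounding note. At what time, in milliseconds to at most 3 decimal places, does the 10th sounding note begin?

1. 0.0ms @ 0 + 454.545ms (3/4)
2. 454.545ms @ 3/4 + 454.545ms (3/4)
3. 909.091ms @ 3/2 + 909.091ms (3/2)
4. 1818.182ms @ 3 + 454.545ms (3/4)
5. 2272.727ms @ 15/4 + 454.545ms (3/4)
6. 2727.273ms @ 9/2 + 909.091ms (3/2)
7. 3636.364ms @ 6 + 909.091ms (3/2)
8. 4545.455ms @ 15/2 + 454.545ms (3/4)
9. 5000.0ms @ 33/4 + 1363.636ms (9/4)
10. 6363.636ms @ 21/2 + 909.091ms (3/2)

note 10 onset = 21/2b = 6363.636ms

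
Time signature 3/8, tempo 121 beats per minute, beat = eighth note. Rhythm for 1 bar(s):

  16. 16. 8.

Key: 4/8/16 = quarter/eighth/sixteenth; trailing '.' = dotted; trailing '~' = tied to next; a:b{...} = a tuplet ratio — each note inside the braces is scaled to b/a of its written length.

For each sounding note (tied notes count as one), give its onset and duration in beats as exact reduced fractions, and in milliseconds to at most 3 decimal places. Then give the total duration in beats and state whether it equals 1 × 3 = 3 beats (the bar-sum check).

1) 0.0ms=0b +371.901ms=3/4b
2) 371.901ms=3/4b +371.901ms=3/4b
3) 743.802ms=3/2b +743.802ms=3/2b
Σ=3b of 3 (121bpm 3/8) — PASS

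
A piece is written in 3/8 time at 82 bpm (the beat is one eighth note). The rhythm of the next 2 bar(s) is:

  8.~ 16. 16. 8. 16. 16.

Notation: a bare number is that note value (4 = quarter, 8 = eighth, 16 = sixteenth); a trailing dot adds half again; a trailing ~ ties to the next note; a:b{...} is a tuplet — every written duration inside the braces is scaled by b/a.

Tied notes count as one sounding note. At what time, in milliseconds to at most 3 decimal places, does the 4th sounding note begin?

note 4 onset = 9/2b = 3292.683ms

1. 0.0ms @ 0 + 1646.341ms (9/4)
2. 1646.341ms @ 9/4 + 548.78ms (3/4)
3. 2195.122ms @ 3 + 1097.561ms (3/2)
4. 3292.683ms @ 9/2 + 548.78ms (3/4)
5. 3841.463ms @ 21/4 + 548.78ms (3/4)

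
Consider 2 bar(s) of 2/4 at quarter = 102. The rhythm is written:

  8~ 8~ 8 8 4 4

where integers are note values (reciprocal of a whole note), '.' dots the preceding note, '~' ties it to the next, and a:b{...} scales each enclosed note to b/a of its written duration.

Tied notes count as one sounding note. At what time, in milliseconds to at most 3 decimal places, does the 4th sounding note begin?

1. 0.0ms @ 0 + 882.353ms (3/2)
2. 882.353ms @ 3/2 + 294.118ms (1/2)
3. 1176.471ms @ 2 + 588.235ms (1)
4. 1764.706ms @ 3 + 588.235ms (1)

note 4 onset = 3b = 1764.706ms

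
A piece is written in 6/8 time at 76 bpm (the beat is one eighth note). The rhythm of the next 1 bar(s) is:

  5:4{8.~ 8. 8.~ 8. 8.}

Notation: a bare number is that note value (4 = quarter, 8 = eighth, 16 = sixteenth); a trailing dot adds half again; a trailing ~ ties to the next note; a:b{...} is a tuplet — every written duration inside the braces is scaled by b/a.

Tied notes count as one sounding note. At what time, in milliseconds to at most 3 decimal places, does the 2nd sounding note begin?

note 2 onset = 12/5b = 1894.737ms

1. 0.0ms @ 0 + 1894.737ms (12/5)
2. 1894.737ms @ 12/5 + 1894.737ms (12/5)
3. 3789.474ms @ 24/5 + 947.368ms (6/5)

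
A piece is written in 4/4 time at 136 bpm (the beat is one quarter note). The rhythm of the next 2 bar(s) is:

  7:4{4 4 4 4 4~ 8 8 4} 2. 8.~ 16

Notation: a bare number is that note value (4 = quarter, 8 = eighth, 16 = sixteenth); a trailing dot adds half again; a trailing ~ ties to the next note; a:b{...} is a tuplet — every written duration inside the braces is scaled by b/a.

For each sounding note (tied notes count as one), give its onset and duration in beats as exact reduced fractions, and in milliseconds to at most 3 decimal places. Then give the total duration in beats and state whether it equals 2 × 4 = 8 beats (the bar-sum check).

1) 0.0ms=0b +252.101ms=4/7b
2) 252.101ms=4/7b +252.101ms=4/7b
3) 504.202ms=8/7b +252.101ms=4/7b
4) 756.303ms=12/7b +252.101ms=4/7b
5) 1008.403ms=16/7b +378.151ms=6/7b
6) 1386.555ms=22/7b +126.05ms=2/7b
7) 1512.605ms=24/7b +252.101ms=4/7b
8) 1764.706ms=4b +1323.529ms=3b
9) 3088.235ms=7b +441.176ms=1b
Σ=8b of 8 (136bpm 4/4) — PASS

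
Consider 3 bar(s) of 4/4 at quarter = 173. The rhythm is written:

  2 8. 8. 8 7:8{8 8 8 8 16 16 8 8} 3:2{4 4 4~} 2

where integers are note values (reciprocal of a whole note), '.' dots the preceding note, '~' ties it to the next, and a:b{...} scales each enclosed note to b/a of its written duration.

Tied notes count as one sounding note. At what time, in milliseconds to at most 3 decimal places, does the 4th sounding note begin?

note 4 onset = 7/2b = 1213.873ms

1. 0.0ms @ 0 + 693.642ms (2)
2. 693.642ms @ 2 + 260.116ms (3/4)
3. 953.757ms @ 11/4 + 260.116ms (3/4)
4. 1213.873ms @ 7/2 + 173.41ms (1/2)
5. 1387.283ms @ 4 + 198.183ms (4/7)
6. 1585.467ms @ 32/7 + 198.183ms (4/7)
7. 1783.65ms @ 36/7 + 198.183ms (4/7)
8. 1981.833ms @ 40/7 + 198.183ms (4/7)
9. 2180.017ms @ 44/7 + 99.092ms (2/7)
10. 2279.108ms @ 46/7 + 99.092ms (2/7)
11. 2378.2ms @ 48/7 + 198.183ms (4/7)
12. 2576.383ms @ 52/7 + 198.183ms (4/7)
13. 2774.566ms @ 8 + 231.214ms (2/3)
14. 3005.78ms @ 26/3 + 231.214ms (2/3)
15. 3236.994ms @ 28/3 + 924.855ms (8/3)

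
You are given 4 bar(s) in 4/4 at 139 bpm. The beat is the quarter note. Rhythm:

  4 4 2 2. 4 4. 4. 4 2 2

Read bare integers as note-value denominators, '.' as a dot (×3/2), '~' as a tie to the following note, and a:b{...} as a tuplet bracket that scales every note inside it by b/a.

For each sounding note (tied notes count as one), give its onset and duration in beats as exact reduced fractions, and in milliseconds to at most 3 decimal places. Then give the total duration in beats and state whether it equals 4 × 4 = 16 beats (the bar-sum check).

1) 0.0ms=0b +431.655ms=1b
2) 431.655ms=1b +431.655ms=1b
3) 863.309ms=2b +863.309ms=2b
4) 1726.619ms=4b +1294.964ms=3b
5) 3021.583ms=7b +431.655ms=1b
6) 3453.237ms=8b +647.482ms=3/2b
7) 4100.719ms=19/2b +647.482ms=3/2b
8) 4748.201ms=11b +431.655ms=1b
9) 5179.856ms=12b +863.309ms=2b
10) 6043.165ms=14b +863.309ms=2b
Σ=16b of 16 (139bpm 4/4) — PASS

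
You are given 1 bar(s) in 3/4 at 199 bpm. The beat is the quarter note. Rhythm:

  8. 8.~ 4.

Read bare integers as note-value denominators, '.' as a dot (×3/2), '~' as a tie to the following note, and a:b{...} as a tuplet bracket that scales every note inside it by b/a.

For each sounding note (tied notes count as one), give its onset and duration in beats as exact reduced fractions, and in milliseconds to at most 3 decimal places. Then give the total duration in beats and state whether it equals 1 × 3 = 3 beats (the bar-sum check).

1) 0.0ms=0b +226.131ms=3/4b
2) 226.131ms=3/4b +678.392ms=9/4b
Σ=3b of 3 (199bpm 3/4) — PASS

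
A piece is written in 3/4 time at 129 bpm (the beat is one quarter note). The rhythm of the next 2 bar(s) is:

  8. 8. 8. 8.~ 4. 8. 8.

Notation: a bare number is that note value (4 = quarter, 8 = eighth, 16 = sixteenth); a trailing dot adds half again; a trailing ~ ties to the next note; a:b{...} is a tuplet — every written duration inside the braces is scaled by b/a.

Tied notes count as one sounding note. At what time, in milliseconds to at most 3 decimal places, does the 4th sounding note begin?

1. 0.0ms @ 0 + 348.837ms (3/4)
2. 348.837ms @ 3/4 + 348.837ms (3/4)
3. 697.674ms @ 3/2 + 348.837ms (3/4)
4. 1046.512ms @ 9/4 + 1046.512ms (9/4)
5. 2093.023ms @ 9/2 + 348.837ms (3/4)
6. 2441.86ms @ 21/4 + 348.837ms (3/4)

note 4 onset = 9/4b = 1046.512ms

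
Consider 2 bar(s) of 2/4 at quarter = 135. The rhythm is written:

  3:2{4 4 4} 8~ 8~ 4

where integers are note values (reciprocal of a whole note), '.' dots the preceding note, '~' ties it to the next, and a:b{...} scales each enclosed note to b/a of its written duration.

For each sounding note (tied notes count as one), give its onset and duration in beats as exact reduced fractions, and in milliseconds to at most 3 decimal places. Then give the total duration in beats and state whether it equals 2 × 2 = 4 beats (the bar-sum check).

1) 0.0ms=0b +296.296ms=2/3b
2) 296.296ms=2/3b +296.296ms=2/3b
3) 592.593ms=4/3b +296.296ms=2/3b
4) 888.889ms=2b +888.889ms=2b
Σ=4b of 4 (135bpm 2/4) — PASS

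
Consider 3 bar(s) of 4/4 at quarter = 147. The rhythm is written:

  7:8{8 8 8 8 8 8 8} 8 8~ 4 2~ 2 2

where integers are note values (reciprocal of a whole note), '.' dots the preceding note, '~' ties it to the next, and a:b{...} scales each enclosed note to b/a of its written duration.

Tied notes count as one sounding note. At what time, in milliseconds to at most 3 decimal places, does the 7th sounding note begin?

1. 0.0ms @ 0 + 233.236ms (4/7)
2. 233.236ms @ 4/7 + 233.236ms (4/7)
3. 466.472ms @ 8/7 + 233.236ms (4/7)
4. 699.708ms @ 12/7 + 233.236ms (4/7)
5. 932.945ms @ 16/7 + 233.236ms (4/7)
6. 1166.181ms @ 20/7 + 233.236ms (4/7)
7. 1399.417ms @ 24/7 + 233.236ms (4/7)
8. 1632.653ms @ 4 + 204.082ms (1/2)
9. 1836.735ms @ 9/2 + 612.245ms (3/2)
10. 2448.98ms @ 6 + 1632.653ms (4)
11. 4081.633ms @ 10 + 816.327ms (2)

note 7 onset = 24/7b = 1399.417ms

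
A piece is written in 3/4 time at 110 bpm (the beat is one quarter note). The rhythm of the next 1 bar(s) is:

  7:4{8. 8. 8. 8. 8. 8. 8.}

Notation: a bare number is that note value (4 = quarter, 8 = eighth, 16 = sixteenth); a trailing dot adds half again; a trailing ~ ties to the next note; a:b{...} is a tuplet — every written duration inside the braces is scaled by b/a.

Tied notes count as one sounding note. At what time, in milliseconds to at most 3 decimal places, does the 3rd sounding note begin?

1. 0.0ms @ 0 + 233.766ms (3/7)
2. 233.766ms @ 3/7 + 233.766ms (3/7)
3. 467.532ms @ 6/7 + 233.766ms (3/7)
4. 701.299ms @ 9/7 + 233.766ms (3/7)
5. 935.065ms @ 12/7 + 233.766ms (3/7)
6. 1168.831ms @ 15/7 + 233.766ms (3/7)
7. 1402.597ms @ 18/7 + 233.766ms (3/7)

note 3 onset = 6/7b = 467.532ms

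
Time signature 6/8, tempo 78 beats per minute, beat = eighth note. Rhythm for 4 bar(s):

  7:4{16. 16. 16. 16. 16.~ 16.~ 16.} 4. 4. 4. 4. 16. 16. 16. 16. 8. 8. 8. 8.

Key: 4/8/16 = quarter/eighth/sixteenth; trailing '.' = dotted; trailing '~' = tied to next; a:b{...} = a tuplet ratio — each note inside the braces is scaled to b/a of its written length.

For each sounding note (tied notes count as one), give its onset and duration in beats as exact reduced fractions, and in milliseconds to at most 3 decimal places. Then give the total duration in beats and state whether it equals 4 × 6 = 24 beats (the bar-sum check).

1) 0.0ms=0b +329.67ms=3/7b
2) 329.67ms=3/7b +329.67ms=3/7b
3) 659.341ms=6/7b +329.67ms=3/7b
4) 989.011ms=9/7b +329.67ms=3/7b
5) 1318.681ms=12/7b +989.011ms=9/7b
6) 2307.692ms=3b +2307.692ms=3b
7) 4615.385ms=6b +2307.692ms=3b
8) 6923.077ms=9b +2307.692ms=3b
9) 9230.769ms=12b +2307.692ms=3b
10) 11538.462ms=15b +576.923ms=3/4b
11) 12115.385ms=63/4b +576.923ms=3/4b
12) 12692.308ms=33/2b +576.923ms=3/4b
13) 13269.231ms=69/4b +576.923ms=3/4b
14) 13846.154ms=18b +1153.846ms=3/2b
15) 15000.0ms=39/2b +1153.846ms=3/2b
16) 16153.846ms=21b +1153.846ms=3/2b
17) 17307.692ms=45/2b +1153.846ms=3/2b
Σ=24b of 24 (78bpm 6/8) — PASS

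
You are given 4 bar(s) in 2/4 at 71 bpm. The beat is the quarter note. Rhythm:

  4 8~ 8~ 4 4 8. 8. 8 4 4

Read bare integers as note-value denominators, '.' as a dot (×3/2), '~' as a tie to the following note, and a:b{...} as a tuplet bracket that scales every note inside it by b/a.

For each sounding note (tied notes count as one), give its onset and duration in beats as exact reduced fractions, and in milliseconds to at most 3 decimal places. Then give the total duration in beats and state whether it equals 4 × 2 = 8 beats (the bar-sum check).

1) 0.0ms=0b +845.07ms=1b
2) 845.07ms=1b +1690.141ms=2b
3) 2535.211ms=3b +845.07ms=1b
4) 3380.282ms=4b +633.803ms=3/4b
5) 4014.085ms=19/4b +633.803ms=3/4b
6) 4647.887ms=11/2b +422.535ms=1/2b
7) 5070.423ms=6b +845.07ms=1b
8) 5915.493ms=7b +845.07ms=1b
Σ=8b of 8 (71bpm 2/4) — PASS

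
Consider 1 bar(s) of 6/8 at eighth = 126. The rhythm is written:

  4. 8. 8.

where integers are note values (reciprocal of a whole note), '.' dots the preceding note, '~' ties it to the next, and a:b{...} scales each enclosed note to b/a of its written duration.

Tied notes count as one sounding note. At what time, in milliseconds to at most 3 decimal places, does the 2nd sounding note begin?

note 2 onset = 3b = 1428.571ms

1. 0.0ms @ 0 + 1428.571ms (3)
2. 1428.571ms @ 3 + 714.286ms (3/2)
3. 2142.857ms @ 9/2 + 714.286ms (3/2)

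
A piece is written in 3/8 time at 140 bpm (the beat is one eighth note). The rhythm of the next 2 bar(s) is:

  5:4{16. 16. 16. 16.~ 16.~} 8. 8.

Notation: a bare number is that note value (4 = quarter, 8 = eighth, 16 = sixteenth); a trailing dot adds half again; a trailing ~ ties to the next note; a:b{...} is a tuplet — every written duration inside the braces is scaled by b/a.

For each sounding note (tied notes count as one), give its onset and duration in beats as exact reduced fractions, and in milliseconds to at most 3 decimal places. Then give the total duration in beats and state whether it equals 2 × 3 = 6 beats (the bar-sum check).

1) 0.0ms=0b +257.143ms=3/5b
2) 257.143ms=3/5b +257.143ms=3/5b
3) 514.286ms=6/5b +257.143ms=3/5b
4) 771.429ms=9/5b +1157.143ms=27/10b
5) 1928.571ms=9/2b +642.857ms=3/2b
Σ=6b of 6 (140bpm 3/8) — PASS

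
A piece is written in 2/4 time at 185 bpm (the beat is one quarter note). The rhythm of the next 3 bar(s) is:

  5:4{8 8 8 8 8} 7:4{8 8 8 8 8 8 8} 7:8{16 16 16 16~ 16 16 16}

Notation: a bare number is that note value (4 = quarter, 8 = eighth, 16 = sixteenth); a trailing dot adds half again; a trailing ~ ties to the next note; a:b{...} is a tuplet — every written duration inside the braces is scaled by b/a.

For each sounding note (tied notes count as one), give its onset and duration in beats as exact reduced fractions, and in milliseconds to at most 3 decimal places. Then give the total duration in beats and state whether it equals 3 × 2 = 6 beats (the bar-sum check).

1) 0.0ms=0b +129.73ms=2/5b
2) 129.73ms=2/5b +129.73ms=2/5b
3) 259.459ms=4/5b +129.73ms=2/5b
4) 389.189ms=6/5b +129.73ms=2/5b
5) 518.919ms=8/5b +129.73ms=2/5b
6) 648.649ms=2b +92.664ms=2/7b
7) 741.313ms=16/7b +92.664ms=2/7b
8) 833.977ms=18/7b +92.664ms=2/7b
9) 926.641ms=20/7b +92.664ms=2/7b
10) 1019.305ms=22/7b +92.664ms=2/7b
11) 1111.969ms=24/7b +92.664ms=2/7b
12) 1204.633ms=26/7b +92.664ms=2/7b
13) 1297.297ms=4b +92.664ms=2/7b
14) 1389.961ms=30/7b +92.664ms=2/7b
15) 1482.625ms=32/7b +92.664ms=2/7b
16) 1575.29ms=34/7b +185.328ms=4/7b
17) 1760.618ms=38/7b +92.664ms=2/7b
18) 1853.282ms=40/7b +92.664ms=2/7b
Σ=6b of 6 (185bpm 2/4) — PASS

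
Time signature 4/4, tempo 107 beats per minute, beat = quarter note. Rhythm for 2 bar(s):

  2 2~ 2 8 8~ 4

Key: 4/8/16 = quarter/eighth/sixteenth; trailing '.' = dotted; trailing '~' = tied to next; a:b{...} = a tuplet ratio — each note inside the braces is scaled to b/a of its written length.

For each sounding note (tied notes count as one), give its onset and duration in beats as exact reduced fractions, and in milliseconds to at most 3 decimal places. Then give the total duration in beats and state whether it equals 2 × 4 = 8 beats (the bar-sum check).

1) 0.0ms=0b +1121.495ms=2b
2) 1121.495ms=2b +2242.991ms=4b
3) 3364.486ms=6b +280.374ms=1/2b
4) 3644.86ms=13/2b +841.121ms=3/2b
Σ=8b of 8 (107bpm 4/4) — PASS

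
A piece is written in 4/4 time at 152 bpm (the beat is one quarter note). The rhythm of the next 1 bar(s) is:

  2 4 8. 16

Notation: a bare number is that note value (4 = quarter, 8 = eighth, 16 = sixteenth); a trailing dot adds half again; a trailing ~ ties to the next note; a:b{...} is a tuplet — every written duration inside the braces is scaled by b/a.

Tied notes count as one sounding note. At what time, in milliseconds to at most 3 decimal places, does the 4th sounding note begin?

1. 0.0ms @ 0 + 789.474ms (2)
2. 789.474ms @ 2 + 394.737ms (1)
3. 1184.211ms @ 3 + 296.053ms (3/4)
4. 1480.263ms @ 15/4 + 98.684ms (1/4)

note 4 onset = 15/4b = 1480.263ms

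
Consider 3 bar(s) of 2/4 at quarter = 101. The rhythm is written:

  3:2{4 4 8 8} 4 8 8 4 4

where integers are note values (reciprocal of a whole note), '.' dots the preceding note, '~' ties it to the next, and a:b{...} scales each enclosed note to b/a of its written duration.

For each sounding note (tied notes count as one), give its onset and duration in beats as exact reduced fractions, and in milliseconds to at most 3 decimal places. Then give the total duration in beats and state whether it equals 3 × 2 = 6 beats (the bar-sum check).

1) 0.0ms=0b +396.04ms=2/3b
2) 396.04ms=2/3b +396.04ms=2/3b
3) 792.079ms=4/3b +198.02ms=1/3b
4) 990.099ms=5/3b +198.02ms=1/3b
5) 1188.119ms=2b +594.059ms=1b
6) 1782.178ms=3b +297.03ms=1/2b
7) 2079.208ms=7/2b +297.03ms=1/2b
8) 2376.238ms=4b +594.059ms=1b
9) 2970.297ms=5b +594.059ms=1b
Σ=6b of 6 (101bpm 2/4) — PASS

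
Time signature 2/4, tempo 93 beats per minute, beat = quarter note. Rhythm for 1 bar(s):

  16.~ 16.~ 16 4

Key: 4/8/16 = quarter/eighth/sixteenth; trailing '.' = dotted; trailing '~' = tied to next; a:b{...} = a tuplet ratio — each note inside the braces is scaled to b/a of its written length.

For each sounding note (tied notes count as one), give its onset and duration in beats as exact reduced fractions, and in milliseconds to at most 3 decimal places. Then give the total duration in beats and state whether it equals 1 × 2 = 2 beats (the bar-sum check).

1) 0.0ms=0b +645.161ms=1b
2) 645.161ms=1b +645.161ms=1b
Σ=2b of 2 (93bpm 2/4) — PASS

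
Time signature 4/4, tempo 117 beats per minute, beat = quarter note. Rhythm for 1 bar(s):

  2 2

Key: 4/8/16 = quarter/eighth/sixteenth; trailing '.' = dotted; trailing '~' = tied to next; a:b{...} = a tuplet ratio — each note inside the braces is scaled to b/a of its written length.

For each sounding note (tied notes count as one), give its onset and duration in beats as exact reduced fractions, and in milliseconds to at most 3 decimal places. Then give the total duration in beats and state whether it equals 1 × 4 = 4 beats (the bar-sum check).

1) 0.0ms=0b +1025.641ms=2b
2) 1025.641ms=2b +1025.641ms=2b
Σ=4b of 4 (117bpm 4/4) — PASS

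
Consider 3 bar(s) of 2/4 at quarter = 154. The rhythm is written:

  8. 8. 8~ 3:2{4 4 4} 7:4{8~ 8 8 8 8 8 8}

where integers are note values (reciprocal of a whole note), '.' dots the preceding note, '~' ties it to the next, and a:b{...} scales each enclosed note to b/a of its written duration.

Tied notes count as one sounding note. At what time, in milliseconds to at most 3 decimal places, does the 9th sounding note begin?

1. 0.0ms @ 0 + 292.208ms (3/4)
2. 292.208ms @ 3/4 + 292.208ms (3/4)
3. 584.416ms @ 3/2 + 454.545ms (7/6)
4. 1038.961ms @ 8/3 + 259.74ms (2/3)
5. 1298.701ms @ 10/3 + 259.74ms (2/3)
6. 1558.442ms @ 4 + 222.635ms (4/7)
7. 1781.076ms @ 32/7 + 111.317ms (2/7)
8. 1892.393ms @ 34/7 + 111.317ms (2/7)
9. 2003.711ms @ 36/7 + 111.317ms (2/7)
10. 2115.028ms @ 38/7 + 111.317ms (2/7)
11. 2226.345ms @ 40/7 + 111.317ms (2/7)

note 9 onset = 36/7b = 2003.711ms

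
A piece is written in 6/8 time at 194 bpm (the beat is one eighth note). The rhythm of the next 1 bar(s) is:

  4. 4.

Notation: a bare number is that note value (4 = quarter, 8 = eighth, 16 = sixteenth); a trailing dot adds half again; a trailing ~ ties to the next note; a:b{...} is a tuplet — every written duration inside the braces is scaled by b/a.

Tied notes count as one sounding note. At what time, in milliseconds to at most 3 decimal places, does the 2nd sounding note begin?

note 2 onset = 3b = 927.835ms

1. 0.0ms @ 0 + 927.835ms (3)
2. 927.835ms @ 3 + 927.835ms (3)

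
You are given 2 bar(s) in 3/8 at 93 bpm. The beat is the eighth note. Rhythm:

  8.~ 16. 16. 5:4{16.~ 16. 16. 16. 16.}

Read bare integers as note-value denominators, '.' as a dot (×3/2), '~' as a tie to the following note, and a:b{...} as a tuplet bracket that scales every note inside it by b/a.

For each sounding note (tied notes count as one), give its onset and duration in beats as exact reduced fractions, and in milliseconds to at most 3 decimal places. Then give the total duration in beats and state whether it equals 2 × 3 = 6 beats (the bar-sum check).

1) 0.0ms=0b +1451.613ms=9/4b
2) 1451.613ms=9/4b +483.871ms=3/4b
3) 1935.484ms=3b +774.194ms=6/5b
4) 2709.677ms=21/5b +387.097ms=3/5b
5) 3096.774ms=24/5b +387.097ms=3/5b
6) 3483.871ms=27/5b +387.097ms=3/5b
Σ=6b of 6 (93bpm 3/8) — PASS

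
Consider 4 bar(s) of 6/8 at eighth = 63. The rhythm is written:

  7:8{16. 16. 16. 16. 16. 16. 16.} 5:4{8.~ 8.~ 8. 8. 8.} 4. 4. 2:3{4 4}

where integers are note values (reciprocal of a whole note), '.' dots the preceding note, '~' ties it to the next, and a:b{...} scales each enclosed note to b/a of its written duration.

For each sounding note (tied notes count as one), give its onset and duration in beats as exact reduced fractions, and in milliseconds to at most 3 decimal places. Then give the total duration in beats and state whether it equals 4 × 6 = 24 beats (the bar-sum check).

1) 0.0ms=0b +816.327ms=6/7b
2) 816.327ms=6/7b +816.327ms=6/7b
3) 1632.653ms=12/7b +816.327ms=6/7b
4) 2448.98ms=18/7b +816.327ms=6/7b
5) 3265.306ms=24/7b +816.327ms=6/7b
6) 4081.633ms=30/7b +816.327ms=6/7b
7) 4897.959ms=36/7b +816.327ms=6/7b
8) 5714.286ms=6b +3428.571ms=18/5b
9) 9142.857ms=48/5b +1142.857ms=6/5b
10) 10285.714ms=54/5b +1142.857ms=6/5b
11) 11428.571ms=12b +2857.143ms=3b
12) 14285.714ms=15b +2857.143ms=3b
13) 17142.857ms=18b +2857.143ms=3b
14) 20000.0ms=21b +2857.143ms=3b
Σ=24b of 24 (63bpm 6/8) — PASS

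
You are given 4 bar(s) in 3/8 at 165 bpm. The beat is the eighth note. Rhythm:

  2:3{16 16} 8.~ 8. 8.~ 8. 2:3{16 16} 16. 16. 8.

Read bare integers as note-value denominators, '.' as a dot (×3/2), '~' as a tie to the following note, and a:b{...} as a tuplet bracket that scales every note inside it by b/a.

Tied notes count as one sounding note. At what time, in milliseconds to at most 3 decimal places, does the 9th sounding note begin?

1. 0.0ms @ 0 + 272.727ms (3/4)
2. 272.727ms @ 3/4 + 272.727ms (3/4)
3. 545.455ms @ 3/2 + 1090.909ms (3)
4. 1636.364ms @ 9/2 + 1090.909ms (3)
5. 2727.273ms @ 15/2 + 272.727ms (3/4)
6. 3000.0ms @ 33/4 + 272.727ms (3/4)
7. 3272.727ms @ 9 + 272.727ms (3/4)
8. 3545.455ms @ 39/4 + 272.727ms (3/4)
9. 3818.182ms @ 21/2 + 545.455ms (3/2)

note 9 onset = 21/2b = 3818.182ms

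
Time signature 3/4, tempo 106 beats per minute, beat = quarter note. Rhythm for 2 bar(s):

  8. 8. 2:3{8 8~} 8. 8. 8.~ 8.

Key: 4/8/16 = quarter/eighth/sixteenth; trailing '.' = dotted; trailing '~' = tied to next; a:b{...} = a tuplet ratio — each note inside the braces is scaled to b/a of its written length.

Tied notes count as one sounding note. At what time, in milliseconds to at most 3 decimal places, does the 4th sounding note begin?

note 4 onset = 9/4b = 1273.585ms

1. 0.0ms @ 0 + 424.528ms (3/4)
2. 424.528ms @ 3/4 + 424.528ms (3/4)
3. 849.057ms @ 3/2 + 424.528ms (3/4)
4. 1273.585ms @ 9/4 + 849.057ms (3/2)
5. 2122.642ms @ 15/4 + 424.528ms (3/4)
6. 2547.17ms @ 9/2 + 849.057ms (3/2)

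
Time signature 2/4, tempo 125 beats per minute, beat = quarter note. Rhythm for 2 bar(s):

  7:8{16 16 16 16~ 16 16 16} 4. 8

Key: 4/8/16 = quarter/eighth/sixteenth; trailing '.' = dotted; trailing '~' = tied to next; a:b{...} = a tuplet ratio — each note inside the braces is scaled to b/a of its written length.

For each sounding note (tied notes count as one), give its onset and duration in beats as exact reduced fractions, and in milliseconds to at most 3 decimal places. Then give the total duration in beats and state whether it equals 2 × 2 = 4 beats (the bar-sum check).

1) 0.0ms=0b +137.143ms=2/7b
2) 137.143ms=2/7b +137.143ms=2/7b
3) 274.286ms=4/7b +137.143ms=2/7b
4) 411.429ms=6/7b +274.286ms=4/7b
5) 685.714ms=10/7b +137.143ms=2/7b
6) 822.857ms=12/7b +137.143ms=2/7b
7) 960.0ms=2b +720.0ms=3/2b
8) 1680.0ms=7/2b +240.0ms=1/2b
Σ=4b of 4 (125bpm 2/4) — PASS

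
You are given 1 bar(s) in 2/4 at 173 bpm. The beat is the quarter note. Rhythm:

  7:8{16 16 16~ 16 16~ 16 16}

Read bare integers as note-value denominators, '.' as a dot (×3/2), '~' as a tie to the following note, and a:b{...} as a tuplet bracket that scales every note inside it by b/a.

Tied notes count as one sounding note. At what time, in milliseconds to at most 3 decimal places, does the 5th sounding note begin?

1. 0.0ms @ 0 + 99.092ms (2/7)
2. 99.092ms @ 2/7 + 99.092ms (2/7)
3. 198.183ms @ 4/7 + 198.183ms (4/7)
4. 396.367ms @ 8/7 + 198.183ms (4/7)
5. 594.55ms @ 12/7 + 99.092ms (2/7)

note 5 onset = 12/7b = 594.55ms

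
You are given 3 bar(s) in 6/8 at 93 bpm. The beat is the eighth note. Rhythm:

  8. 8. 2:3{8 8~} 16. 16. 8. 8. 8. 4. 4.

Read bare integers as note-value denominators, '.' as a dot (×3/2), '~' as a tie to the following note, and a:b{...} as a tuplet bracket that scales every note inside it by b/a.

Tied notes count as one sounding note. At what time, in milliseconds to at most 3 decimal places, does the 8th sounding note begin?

1. 0.0ms @ 0 + 967.742ms (3/2)
2. 967.742ms @ 3/2 + 967.742ms (3/2)
3. 1935.484ms @ 3 + 967.742ms (3/2)
4. 2903.226ms @ 9/2 + 1451.613ms (9/4)
5. 4354.839ms @ 27/4 + 483.871ms (3/4)
6. 4838.71ms @ 15/2 + 967.742ms (3/2)
7. 5806.452ms @ 9 + 967.742ms (3/2)
8. 6774.194ms @ 21/2 + 967.742ms (3/2)
9. 7741.935ms @ 12 + 1935.484ms (3)
10. 9677.419ms @ 15 + 1935.484ms (3)

note 8 onset = 21/2b = 6774.194ms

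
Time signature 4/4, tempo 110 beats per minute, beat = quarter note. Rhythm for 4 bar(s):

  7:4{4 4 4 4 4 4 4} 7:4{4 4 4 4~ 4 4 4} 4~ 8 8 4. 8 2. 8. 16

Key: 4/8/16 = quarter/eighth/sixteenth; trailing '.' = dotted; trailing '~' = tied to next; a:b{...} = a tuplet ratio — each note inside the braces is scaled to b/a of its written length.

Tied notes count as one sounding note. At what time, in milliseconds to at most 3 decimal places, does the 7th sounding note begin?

1. 0.0ms @ 0 + 311.688ms (4/7)
2. 311.688ms @ 4/7 + 311.688ms (4/7)
3. 623.377ms @ 8/7 + 311.688ms (4/7)
4. 935.065ms @ 12/7 + 311.688ms (4/7)
5. 1246.753ms @ 16/7 + 311.688ms (4/7)
6. 1558.442ms @ 20/7 + 311.688ms (4/7)
7. 1870.13ms @ 24/7 + 311.688ms (4/7)
8. 2181.818ms @ 4 + 311.688ms (4/7)
9. 2493.506ms @ 32/7 + 311.688ms (4/7)
10. 2805.195ms @ 36/7 + 311.688ms (4/7)
11. 3116.883ms @ 40/7 + 623.377ms (8/7)
12. 3740.26ms @ 48/7 + 311.688ms (4/7)
13. 4051.948ms @ 52/7 + 311.688ms (4/7)
14. 4363.636ms @ 8 + 818.182ms (3/2)
15. 5181.818ms @ 19/2 + 272.727ms (1/2)
16. 5454.545ms @ 10 + 818.182ms (3/2)
17. 6272.727ms @ 23/2 + 272.727ms (1/2)
18. 6545.455ms @ 12 + 1636.364ms (3)
19. 8181.818ms @ 15 + 409.091ms (3/4)
20. 8590.909ms @ 63/4 + 136.364ms (1/4)

note 7 onset = 24/7b = 1870.13ms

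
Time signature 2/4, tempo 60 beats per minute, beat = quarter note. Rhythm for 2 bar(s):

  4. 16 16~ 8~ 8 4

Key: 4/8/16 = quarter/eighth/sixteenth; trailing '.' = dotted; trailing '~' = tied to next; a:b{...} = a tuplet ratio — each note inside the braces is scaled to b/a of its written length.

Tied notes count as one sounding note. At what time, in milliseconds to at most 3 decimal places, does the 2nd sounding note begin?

1. 0.0ms @ 0 + 1500.0ms (3/2)
2. 1500.0ms @ 3/2 + 250.0ms (1/4)
3. 1750.0ms @ 7/4 + 1250.0ms (5/4)
4. 3000.0ms @ 3 + 1000.0ms (1)

note 2 onset = 3/2b = 1500.0ms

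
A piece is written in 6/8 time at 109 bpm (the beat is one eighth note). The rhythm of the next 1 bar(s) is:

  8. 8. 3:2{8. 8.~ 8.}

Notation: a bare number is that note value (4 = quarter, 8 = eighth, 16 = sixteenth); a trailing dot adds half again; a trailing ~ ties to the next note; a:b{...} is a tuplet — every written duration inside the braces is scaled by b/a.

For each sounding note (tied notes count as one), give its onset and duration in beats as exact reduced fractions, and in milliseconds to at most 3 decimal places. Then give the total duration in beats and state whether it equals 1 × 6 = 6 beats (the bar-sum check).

1) 0.0ms=0b +825.688ms=3/2b
2) 825.688ms=3/2b +825.688ms=3/2b
3) 1651.376ms=3b +550.459ms=1b
4) 2201.835ms=4b +1100.917ms=2b
Σ=6b of 6 (109bpm 6/8) — PASS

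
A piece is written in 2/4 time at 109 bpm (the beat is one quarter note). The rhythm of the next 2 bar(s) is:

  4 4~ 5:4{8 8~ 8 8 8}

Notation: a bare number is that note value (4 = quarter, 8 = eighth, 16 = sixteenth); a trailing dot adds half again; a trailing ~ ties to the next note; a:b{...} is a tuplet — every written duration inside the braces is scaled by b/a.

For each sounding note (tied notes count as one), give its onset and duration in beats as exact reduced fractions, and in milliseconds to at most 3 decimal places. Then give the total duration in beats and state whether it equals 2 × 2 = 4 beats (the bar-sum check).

1) 0.0ms=0b +550.459ms=1b
2) 550.459ms=1b +770.642ms=7/5b
3) 1321.101ms=12/5b +440.367ms=4/5b
4) 1761.468ms=16/5b +220.183ms=2/5b
5) 1981.651ms=18/5b +220.183ms=2/5b
Σ=4b of 4 (109bpm 2/4) — PASS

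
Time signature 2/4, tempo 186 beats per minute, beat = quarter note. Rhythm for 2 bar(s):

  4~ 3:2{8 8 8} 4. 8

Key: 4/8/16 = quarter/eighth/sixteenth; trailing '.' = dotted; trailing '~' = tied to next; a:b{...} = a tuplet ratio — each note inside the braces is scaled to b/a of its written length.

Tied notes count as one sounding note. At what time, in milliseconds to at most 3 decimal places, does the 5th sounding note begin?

1. 0.0ms @ 0 + 430.108ms (4/3)
2. 430.108ms @ 4/3 + 107.527ms (1/3)
3. 537.634ms @ 5/3 + 107.527ms (1/3)
4. 645.161ms @ 2 + 483.871ms (3/2)
5. 1129.032ms @ 7/2 + 161.29ms (1/2)

note 5 onset = 7/2b = 1129.032ms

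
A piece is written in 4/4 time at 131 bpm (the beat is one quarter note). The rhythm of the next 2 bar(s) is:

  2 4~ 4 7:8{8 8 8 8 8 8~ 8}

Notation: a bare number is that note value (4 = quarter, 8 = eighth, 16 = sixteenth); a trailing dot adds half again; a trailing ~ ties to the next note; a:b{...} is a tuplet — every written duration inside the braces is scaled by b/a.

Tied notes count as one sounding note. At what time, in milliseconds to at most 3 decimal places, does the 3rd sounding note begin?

note 3 onset = 4b = 1832.061ms

1. 0.0ms @ 0 + 916.031ms (2)
2. 916.031ms @ 2 + 916.031ms (2)
3. 1832.061ms @ 4 + 261.723ms (4/7)
4. 2093.784ms @ 32/7 + 261.723ms (4/7)
5. 2355.507ms @ 36/7 + 261.723ms (4/7)
6. 2617.23ms @ 40/7 + 261.723ms (4/7)
7. 2878.953ms @ 44/7 + 261.723ms (4/7)
8. 3140.676ms @ 48/7 + 523.446ms (8/7)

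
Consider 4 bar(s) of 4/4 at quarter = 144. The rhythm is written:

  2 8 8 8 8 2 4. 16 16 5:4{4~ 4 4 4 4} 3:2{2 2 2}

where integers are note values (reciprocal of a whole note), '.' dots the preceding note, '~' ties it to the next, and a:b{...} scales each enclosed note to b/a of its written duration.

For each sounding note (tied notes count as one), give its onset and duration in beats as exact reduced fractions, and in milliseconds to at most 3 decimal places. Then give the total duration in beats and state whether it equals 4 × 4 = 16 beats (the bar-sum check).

1) 0.0ms=0b +833.333ms=2b
2) 833.333ms=2b +208.333ms=1/2b
3) 1041.667ms=5/2b +208.333ms=1/2b
4) 1250.0ms=3b +208.333ms=1/2b
5) 1458.333ms=7/2b +208.333ms=1/2b
6) 1666.667ms=4b +833.333ms=2b
7) 2500.0ms=6b +625.0ms=3/2b
8) 3125.0ms=15/2b +104.167ms=1/4b
9) 3229.167ms=31/4b +104.167ms=1/4b
10) 3333.333ms=8b +666.667ms=8/5b
11) 4000.0ms=48/5b +333.333ms=4/5b
12) 4333.333ms=52/5b +333.333ms=4/5b
13) 4666.667ms=56/5b +333.333ms=4/5b
14) 5000.0ms=12b +555.556ms=4/3b
15) 5555.556ms=40/3b +555.556ms=4/3b
16) 6111.111ms=44/3b +555.556ms=4/3b
Σ=16b of 16 (144bpm 4/4) — PASS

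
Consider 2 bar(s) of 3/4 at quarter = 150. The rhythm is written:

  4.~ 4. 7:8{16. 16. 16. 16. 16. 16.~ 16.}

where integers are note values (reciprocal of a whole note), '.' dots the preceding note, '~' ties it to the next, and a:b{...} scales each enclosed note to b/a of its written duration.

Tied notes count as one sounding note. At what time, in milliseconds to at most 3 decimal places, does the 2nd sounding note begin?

1. 0.0ms @ 0 + 1200.0ms (3)
2. 1200.0ms @ 3 + 171.429ms (3/7)
3. 1371.429ms @ 24/7 + 171.429ms (3/7)
4. 1542.857ms @ 27/7 + 171.429ms (3/7)
5. 1714.286ms @ 30/7 + 171.429ms (3/7)
6. 1885.714ms @ 33/7 + 171.429ms (3/7)
7. 2057.143ms @ 36/7 + 342.857ms (6/7)

note 2 onset = 3b = 1200.0ms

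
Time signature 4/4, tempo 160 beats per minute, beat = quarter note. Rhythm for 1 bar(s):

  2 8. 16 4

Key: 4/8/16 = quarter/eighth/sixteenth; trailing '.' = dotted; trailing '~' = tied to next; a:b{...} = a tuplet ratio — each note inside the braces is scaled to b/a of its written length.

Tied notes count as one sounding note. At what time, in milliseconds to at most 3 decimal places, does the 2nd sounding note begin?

1. 0.0ms @ 0 + 750.0ms (2)
2. 750.0ms @ 2 + 281.25ms (3/4)
3. 1031.25ms @ 11/4 + 93.75ms (1/4)
4. 1125.0ms @ 3 + 375.0ms (1)

note 2 onset = 2b = 750.0ms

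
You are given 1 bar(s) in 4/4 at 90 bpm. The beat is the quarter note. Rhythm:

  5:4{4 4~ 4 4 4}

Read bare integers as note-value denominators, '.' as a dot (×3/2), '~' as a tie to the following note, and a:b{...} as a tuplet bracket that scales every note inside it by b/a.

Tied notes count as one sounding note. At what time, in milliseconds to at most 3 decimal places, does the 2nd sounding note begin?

1. 0.0ms @ 0 + 533.333ms (4/5)
2. 533.333ms @ 4/5 + 1066.667ms (8/5)
3. 1600.0ms @ 12/5 + 533.333ms (4/5)
4. 2133.333ms @ 16/5 + 533.333ms (4/5)

note 2 onset = 4/5b = 533.333ms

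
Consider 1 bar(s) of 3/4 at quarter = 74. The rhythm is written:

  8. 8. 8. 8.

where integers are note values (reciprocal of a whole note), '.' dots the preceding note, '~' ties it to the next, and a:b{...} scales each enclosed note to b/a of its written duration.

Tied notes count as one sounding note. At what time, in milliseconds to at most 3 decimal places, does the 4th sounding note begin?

note 4 onset = 9/4b = 1824.324ms

1. 0.0ms @ 0 + 608.108ms (3/4)
2. 608.108ms @ 3/4 + 608.108ms (3/4)
3. 1216.216ms @ 3/2 + 608.108ms (3/4)
4. 1824.324ms @ 9/4 + 608.108ms (3/4)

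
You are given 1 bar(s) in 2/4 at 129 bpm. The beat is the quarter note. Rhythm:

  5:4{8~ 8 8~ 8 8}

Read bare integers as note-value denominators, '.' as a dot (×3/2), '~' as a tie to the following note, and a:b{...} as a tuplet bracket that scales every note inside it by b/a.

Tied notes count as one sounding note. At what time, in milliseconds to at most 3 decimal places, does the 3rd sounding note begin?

note 3 onset = 8/5b = 744.186ms

1. 0.0ms @ 0 + 372.093ms (4/5)
2. 372.093ms @ 4/5 + 372.093ms (4/5)
3. 744.186ms @ 8/5 + 186.047ms (2/5)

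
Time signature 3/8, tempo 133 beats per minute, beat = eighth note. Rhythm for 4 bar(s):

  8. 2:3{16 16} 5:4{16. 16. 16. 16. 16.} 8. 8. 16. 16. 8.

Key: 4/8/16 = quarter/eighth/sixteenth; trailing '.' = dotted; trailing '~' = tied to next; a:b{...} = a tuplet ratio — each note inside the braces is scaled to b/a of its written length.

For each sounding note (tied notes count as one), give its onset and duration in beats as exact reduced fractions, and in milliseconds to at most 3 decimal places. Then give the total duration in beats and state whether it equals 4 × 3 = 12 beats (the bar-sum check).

1) 0.0ms=0b +676.692ms=3/2b
2) 676.692ms=3/2b +338.346ms=3/4b
3) 1015.038ms=9/4b +338.346ms=3/4b
4) 1353.383ms=3b +270.677ms=3/5b
5) 1624.06ms=18/5b +270.677ms=3/5b
6) 1894.737ms=21/5b +270.677ms=3/5b
7) 2165.414ms=24/5b +270.677ms=3/5b
8) 2436.09ms=27/5b +270.677ms=3/5b
9) 2706.767ms=6b +676.692ms=3/2b
10) 3383.459ms=15/2b +676.692ms=3/2b
11) 4060.15ms=9b +338.346ms=3/4b
12) 4398.496ms=39/4b +338.346ms=3/4b
13) 4736.842ms=21/2b +676.692ms=3/2b
Σ=12b of 12 (133bpm 3/8) — PASS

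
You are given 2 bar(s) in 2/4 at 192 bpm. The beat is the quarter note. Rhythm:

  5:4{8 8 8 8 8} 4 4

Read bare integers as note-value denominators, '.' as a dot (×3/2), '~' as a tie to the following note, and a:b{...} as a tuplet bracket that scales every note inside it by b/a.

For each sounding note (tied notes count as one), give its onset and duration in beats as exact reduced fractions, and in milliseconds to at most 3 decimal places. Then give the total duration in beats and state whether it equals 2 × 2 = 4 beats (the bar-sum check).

1) 0.0ms=0b +125.0ms=2/5b
2) 125.0ms=2/5b +125.0ms=2/5b
3) 250.0ms=4/5b +125.0ms=2/5b
4) 375.0ms=6/5b +125.0ms=2/5b
5) 500.0ms=8/5b +125.0ms=2/5b
6) 625.0ms=2b +312.5ms=1b
7) 937.5ms=3b +312.5ms=1b
Σ=4b of 4 (192bpm 2/4) — PASS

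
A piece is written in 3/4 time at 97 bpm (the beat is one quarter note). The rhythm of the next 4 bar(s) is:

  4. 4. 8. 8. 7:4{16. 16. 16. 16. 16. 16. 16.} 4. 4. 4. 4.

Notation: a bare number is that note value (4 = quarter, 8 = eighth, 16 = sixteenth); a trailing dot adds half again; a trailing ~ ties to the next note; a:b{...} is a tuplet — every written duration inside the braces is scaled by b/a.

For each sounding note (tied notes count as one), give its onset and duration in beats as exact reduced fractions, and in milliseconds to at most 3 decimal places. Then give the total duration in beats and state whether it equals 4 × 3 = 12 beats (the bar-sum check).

1) 0.0ms=0b +927.835ms=3/2b
2) 927.835ms=3/2b +927.835ms=3/2b
3) 1855.67ms=3b +463.918ms=3/4b
4) 2319.588ms=15/4b +463.918ms=3/4b
5) 2783.505ms=9/2b +132.548ms=3/14b
6) 2916.053ms=33/7b +132.548ms=3/14b
7) 3048.601ms=69/14b +132.548ms=3/14b
8) 3181.149ms=36/7b +132.548ms=3/14b
9) 3313.697ms=75/14b +132.548ms=3/14b
10) 3446.244ms=39/7b +132.548ms=3/14b
11) 3578.792ms=81/14b +132.548ms=3/14b
12) 3711.34ms=6b +927.835ms=3/2b
13) 4639.175ms=15/2b +927.835ms=3/2b
14) 5567.01ms=9b +927.835ms=3/2b
15) 6494.845ms=21/2b +927.835ms=3/2b
Σ=12b of 12 (97bpm 3/4) — PASS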